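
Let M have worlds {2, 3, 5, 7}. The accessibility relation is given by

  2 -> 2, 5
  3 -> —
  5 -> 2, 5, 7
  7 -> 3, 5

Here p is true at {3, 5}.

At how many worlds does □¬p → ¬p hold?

3

2: □¬p is F, ¬p is T. ✓
3: □¬p is T, ¬p is F. ✗
5: □¬p is F, ¬p is F. ✓
7: □¬p is F, ¬p is T. ✓
Satisfying worlds: {2, 5, 7}.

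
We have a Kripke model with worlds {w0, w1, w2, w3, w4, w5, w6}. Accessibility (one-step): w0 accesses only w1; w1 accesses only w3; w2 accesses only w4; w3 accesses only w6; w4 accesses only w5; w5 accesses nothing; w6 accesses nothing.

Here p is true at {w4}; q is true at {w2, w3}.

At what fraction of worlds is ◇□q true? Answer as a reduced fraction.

3/7

w0: successors {w1}; □q there: w1:T. ✓
w1: successors {w3}; □q there: w3:F. ✗
w2: successors {w4}; □q there: w4:F. ✗
w3: successors {w6}; □q there: w6:T. ✓
w4: successors {w5}; □q there: w5:T. ✓
w5: no successors, so ◇□q fails. ✗
w6: no successors, so ◇□q fails. ✗
That's 3 of 7 worlds, so 3/7.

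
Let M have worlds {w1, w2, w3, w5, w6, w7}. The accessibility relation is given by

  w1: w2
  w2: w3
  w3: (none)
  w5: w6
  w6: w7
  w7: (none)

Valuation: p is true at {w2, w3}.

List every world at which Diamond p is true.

w1: successors {w2}; p there: w2:T. ✓
w2: successors {w3}; p there: w3:T. ✓
w3: no successors, so Diamond p fails. ✗
w5: successors {w6}; p there: w6:F. ✗
w6: successors {w7}; p there: w7:F. ✗
w7: no successors, so Diamond p fails. ✗

{w1, w2}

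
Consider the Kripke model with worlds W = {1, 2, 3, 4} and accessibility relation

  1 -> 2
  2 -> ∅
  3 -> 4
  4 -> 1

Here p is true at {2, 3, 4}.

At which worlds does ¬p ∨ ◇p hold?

{1, 3}

1: ¬p is T, ◇p is T. ✓
2: ¬p is F, ◇p is F. ✗
3: ¬p is F, ◇p is T. ✓
4: ¬p is F, ◇p is F. ✗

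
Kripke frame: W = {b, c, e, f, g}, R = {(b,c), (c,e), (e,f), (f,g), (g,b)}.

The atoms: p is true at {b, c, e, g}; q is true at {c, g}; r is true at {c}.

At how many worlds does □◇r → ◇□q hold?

b: □◇r is F, ◇□q is F. ✓
c: □◇r is F, ◇□q is F. ✓
e: □◇r is F, ◇□q is T. ✓
f: □◇r is F, ◇□q is F. ✓
g: □◇r is T, ◇□q is T. ✓
Satisfying worlds: {b, c, e, f, g}.

5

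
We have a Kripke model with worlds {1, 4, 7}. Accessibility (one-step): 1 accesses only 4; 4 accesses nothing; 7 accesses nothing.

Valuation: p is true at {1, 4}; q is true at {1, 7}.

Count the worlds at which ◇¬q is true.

1: successors {4}; ¬q there: 4:T. ✓
4: no successors, so ◇¬q fails. ✗
7: no successors, so ◇¬q fails. ✗
Satisfying worlds: {1}.

1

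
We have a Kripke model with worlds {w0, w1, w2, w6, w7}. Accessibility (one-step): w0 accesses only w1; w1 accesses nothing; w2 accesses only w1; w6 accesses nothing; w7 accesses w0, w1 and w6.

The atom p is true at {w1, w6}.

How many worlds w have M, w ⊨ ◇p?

3

w0: successors {w1}; p there: w1:T. ✓
w1: no successors, so ◇p fails. ✗
w2: successors {w1}; p there: w1:T. ✓
w6: no successors, so ◇p fails. ✗
w7: successors {w0, w1, w6}; p there: w0:F, w1:T, w6:T. ✓
Satisfying worlds: {w0, w2, w7}.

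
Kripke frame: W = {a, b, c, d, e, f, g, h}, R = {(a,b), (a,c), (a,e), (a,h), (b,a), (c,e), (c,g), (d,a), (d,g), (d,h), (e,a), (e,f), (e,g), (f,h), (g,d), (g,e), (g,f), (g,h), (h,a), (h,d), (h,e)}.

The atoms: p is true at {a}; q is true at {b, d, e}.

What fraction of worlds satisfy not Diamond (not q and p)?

1/2

a: Diamond (not q and p) is F. ✓
b: Diamond (not q and p) is T. ✗
c: Diamond (not q and p) is F. ✓
d: Diamond (not q and p) is T. ✗
e: Diamond (not q and p) is T. ✗
f: Diamond (not q and p) is F. ✓
g: Diamond (not q and p) is F. ✓
h: Diamond (not q and p) is T. ✗
That's 4 of 8 worlds, so 4/8 = 1/2.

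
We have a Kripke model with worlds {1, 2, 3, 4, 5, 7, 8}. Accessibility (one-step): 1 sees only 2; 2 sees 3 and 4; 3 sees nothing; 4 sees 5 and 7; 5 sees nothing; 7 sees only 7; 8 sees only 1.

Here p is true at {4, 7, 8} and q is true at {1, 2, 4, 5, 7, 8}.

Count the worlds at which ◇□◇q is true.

1: successors {2}; □◇q there: 2:F. ✗
2: successors {3, 4}; □◇q there: 3:T, 4:F. ✓
3: no successors, so ◇□◇q fails. ✗
4: successors {5, 7}; □◇q there: 5:T, 7:T. ✓
5: no successors, so ◇□◇q fails. ✗
7: successors {7}; □◇q there: 7:T. ✓
8: successors {1}; □◇q there: 1:T. ✓
Satisfying worlds: {2, 4, 7, 8}.

4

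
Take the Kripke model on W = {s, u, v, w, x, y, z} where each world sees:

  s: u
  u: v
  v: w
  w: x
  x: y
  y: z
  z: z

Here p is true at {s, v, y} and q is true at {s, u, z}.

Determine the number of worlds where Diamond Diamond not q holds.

s: successors {u}; Diamond not q there: u:T. ✓
u: successors {v}; Diamond not q there: v:T. ✓
v: successors {w}; Diamond not q there: w:T. ✓
w: successors {x}; Diamond not q there: x:T. ✓
x: successors {y}; Diamond not q there: y:F. ✗
y: successors {z}; Diamond not q there: z:F. ✗
z: successors {z}; Diamond not q there: z:F. ✗
Satisfying worlds: {s, u, v, w}.

4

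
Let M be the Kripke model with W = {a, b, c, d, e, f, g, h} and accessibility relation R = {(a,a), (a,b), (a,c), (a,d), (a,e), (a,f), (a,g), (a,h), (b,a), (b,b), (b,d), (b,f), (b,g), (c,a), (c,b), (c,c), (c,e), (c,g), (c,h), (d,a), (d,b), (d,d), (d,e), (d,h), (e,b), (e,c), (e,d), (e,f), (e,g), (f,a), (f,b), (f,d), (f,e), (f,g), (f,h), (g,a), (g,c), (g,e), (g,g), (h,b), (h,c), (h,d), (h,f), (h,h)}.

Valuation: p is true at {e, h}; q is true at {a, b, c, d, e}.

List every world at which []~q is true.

a: successors {a, b, c, d, e, f, g, h}; ~q there: a:F, b:F, c:F, d:F, e:F, f:T, g:T, h:T. ✗
b: successors {a, b, d, f, g}; ~q there: a:F, b:F, d:F, f:T, g:T. ✗
c: successors {a, b, c, e, g, h}; ~q there: a:F, b:F, c:F, e:F, g:T, h:T. ✗
d: successors {a, b, d, e, h}; ~q there: a:F, b:F, d:F, e:F, h:T. ✗
e: successors {b, c, d, f, g}; ~q there: b:F, c:F, d:F, f:T, g:T. ✗
f: successors {a, b, d, e, g, h}; ~q there: a:F, b:F, d:F, e:F, g:T, h:T. ✗
g: successors {a, c, e, g}; ~q there: a:F, c:F, e:F, g:T. ✗
h: successors {b, c, d, f, h}; ~q there: b:F, c:F, d:F, f:T, h:T. ✗

∅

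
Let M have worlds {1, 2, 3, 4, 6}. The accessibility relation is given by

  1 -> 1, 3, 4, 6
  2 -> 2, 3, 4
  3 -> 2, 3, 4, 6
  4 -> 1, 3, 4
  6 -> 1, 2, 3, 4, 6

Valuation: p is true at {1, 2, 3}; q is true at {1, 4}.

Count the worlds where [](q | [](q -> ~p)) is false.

1: successors {1, 3, 4, 6}; q | [](q -> ~p) there: 1:T, 3:T, 4:T, 6:F. ✗
2: successors {2, 3, 4}; q | [](q -> ~p) there: 2:T, 3:T, 4:T. ✓
3: successors {2, 3, 4, 6}; q | [](q -> ~p) there: 2:T, 3:T, 4:T, 6:F. ✗
4: successors {1, 3, 4}; q | [](q -> ~p) there: 1:T, 3:T, 4:T. ✓
6: successors {1, 2, 3, 4, 6}; q | [](q -> ~p) there: 1:T, 2:T, 3:T, 4:T, 6:F. ✗
Satisfying worlds: {2, 4}.
So [](q | [](q -> ~p)) fails at the other 3 worlds.

3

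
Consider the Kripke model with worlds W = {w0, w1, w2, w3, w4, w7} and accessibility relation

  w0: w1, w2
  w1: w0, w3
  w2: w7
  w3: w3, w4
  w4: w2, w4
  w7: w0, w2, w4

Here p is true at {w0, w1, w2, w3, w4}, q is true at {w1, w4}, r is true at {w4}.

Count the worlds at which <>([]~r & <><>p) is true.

w0: successors {w1, w2}; []~r & <><>p there: w1:T, w2:T. ✓
w1: successors {w0, w3}; []~r & <><>p there: w0:T, w3:F. ✓
w2: successors {w7}; []~r & <><>p there: w7:F. ✗
w3: successors {w3, w4}; []~r & <><>p there: w3:F, w4:F. ✗
w4: successors {w2, w4}; []~r & <><>p there: w2:T, w4:F. ✓
w7: successors {w0, w2, w4}; []~r & <><>p there: w0:T, w2:T, w4:F. ✓
Satisfying worlds: {w0, w1, w4, w7}.

4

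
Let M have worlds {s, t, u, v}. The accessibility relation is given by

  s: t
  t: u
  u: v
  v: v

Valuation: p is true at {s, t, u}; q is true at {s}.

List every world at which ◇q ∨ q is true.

s: ◇q is F, q is T. ✓
t: ◇q is F, q is F. ✗
u: ◇q is F, q is F. ✗
v: ◇q is F, q is F. ✗

{s}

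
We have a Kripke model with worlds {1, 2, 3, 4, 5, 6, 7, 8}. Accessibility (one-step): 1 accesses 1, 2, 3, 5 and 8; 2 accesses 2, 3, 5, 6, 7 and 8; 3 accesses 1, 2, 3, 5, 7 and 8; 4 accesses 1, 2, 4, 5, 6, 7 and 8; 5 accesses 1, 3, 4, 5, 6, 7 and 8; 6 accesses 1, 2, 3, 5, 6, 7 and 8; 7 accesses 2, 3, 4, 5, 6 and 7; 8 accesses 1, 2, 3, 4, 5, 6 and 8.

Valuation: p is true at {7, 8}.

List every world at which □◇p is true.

1: successors {1, 2, 3, 5, 8}; ◇p there: 1:T, 2:T, 3:T, 5:T, 8:T. ✓
2: successors {2, 3, 5, 6, 7, 8}; ◇p there: 2:T, 3:T, 5:T, 6:T, 7:T, 8:T. ✓
3: successors {1, 2, 3, 5, 7, 8}; ◇p there: 1:T, 2:T, 3:T, 5:T, 7:T, 8:T. ✓
4: successors {1, 2, 4, 5, 6, 7, 8}; ◇p there: 1:T, 2:T, 4:T, 5:T, 6:T, 7:T, 8:T. ✓
5: successors {1, 3, 4, 5, 6, 7, 8}; ◇p there: 1:T, 3:T, 4:T, 5:T, 6:T, 7:T, 8:T. ✓
6: successors {1, 2, 3, 5, 6, 7, 8}; ◇p there: 1:T, 2:T, 3:T, 5:T, 6:T, 7:T, 8:T. ✓
7: successors {2, 3, 4, 5, 6, 7}; ◇p there: 2:T, 3:T, 4:T, 5:T, 6:T, 7:T. ✓
8: successors {1, 2, 3, 4, 5, 6, 8}; ◇p there: 1:T, 2:T, 3:T, 4:T, 5:T, 6:T, 8:T. ✓

{1, 2, 3, 4, 5, 6, 7, 8}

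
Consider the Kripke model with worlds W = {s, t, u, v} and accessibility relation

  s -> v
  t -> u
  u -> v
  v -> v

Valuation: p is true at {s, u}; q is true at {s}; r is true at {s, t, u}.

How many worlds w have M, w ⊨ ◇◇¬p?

s: successors {v}; ◇¬p there: v:T. ✓
t: successors {u}; ◇¬p there: u:T. ✓
u: successors {v}; ◇¬p there: v:T. ✓
v: successors {v}; ◇¬p there: v:T. ✓
Satisfying worlds: {s, t, u, v}.

4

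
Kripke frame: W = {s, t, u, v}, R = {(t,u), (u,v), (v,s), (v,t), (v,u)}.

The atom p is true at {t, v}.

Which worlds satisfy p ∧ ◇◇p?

{t, v}

s: p is F, ◇◇p is F. ✗
t: p is T, ◇◇p is T. ✓
u: p is F, ◇◇p is T. ✗
v: p is T, ◇◇p is T. ✓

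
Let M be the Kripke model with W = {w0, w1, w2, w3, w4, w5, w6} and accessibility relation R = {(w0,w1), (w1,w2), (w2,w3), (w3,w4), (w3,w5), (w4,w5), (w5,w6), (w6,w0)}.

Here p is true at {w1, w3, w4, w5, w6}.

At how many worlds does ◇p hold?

5

w0: successors {w1}; p there: w1:T. ✓
w1: successors {w2}; p there: w2:F. ✗
w2: successors {w3}; p there: w3:T. ✓
w3: successors {w4, w5}; p there: w4:T, w5:T. ✓
w4: successors {w5}; p there: w5:T. ✓
w5: successors {w6}; p there: w6:T. ✓
w6: successors {w0}; p there: w0:F. ✗
Satisfying worlds: {w0, w2, w3, w4, w5}.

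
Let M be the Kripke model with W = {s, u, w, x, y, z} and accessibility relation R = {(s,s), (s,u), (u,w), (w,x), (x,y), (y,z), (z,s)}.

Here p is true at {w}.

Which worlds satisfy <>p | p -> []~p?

{s, w, x, y, z}

s: <>p | p is F, []~p is T. ✓
u: <>p | p is T, []~p is F. ✗
w: <>p | p is T, []~p is T. ✓
x: <>p | p is F, []~p is T. ✓
y: <>p | p is F, []~p is T. ✓
z: <>p | p is F, []~p is T. ✓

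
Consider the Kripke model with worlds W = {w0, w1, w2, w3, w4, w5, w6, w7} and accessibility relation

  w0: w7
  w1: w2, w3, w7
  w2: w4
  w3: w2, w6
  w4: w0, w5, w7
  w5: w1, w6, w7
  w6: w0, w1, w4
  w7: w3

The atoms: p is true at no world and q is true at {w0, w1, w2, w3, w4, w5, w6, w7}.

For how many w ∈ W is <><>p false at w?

8

w0: successors {w7}; <>p there: w7:F. ✗
w1: successors {w2, w3, w7}; <>p there: w2:F, w3:F, w7:F. ✗
w2: successors {w4}; <>p there: w4:F. ✗
w3: successors {w2, w6}; <>p there: w2:F, w6:F. ✗
w4: successors {w0, w5, w7}; <>p there: w0:F, w5:F, w7:F. ✗
w5: successors {w1, w6, w7}; <>p there: w1:F, w6:F, w7:F. ✗
w6: successors {w0, w1, w4}; <>p there: w0:F, w1:F, w4:F. ✗
w7: successors {w3}; <>p there: w3:F. ✗
Satisfying worlds: ∅.
So <><>p fails at the other 8 worlds.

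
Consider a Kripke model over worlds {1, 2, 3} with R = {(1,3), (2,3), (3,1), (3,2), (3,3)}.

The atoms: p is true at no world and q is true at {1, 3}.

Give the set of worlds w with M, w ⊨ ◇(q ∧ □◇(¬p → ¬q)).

{3}

1: successors {3}; q ∧ □◇(¬p → ¬q) there: 3:F. ✗
2: successors {3}; q ∧ □◇(¬p → ¬q) there: 3:F. ✗
3: successors {1, 2, 3}; q ∧ □◇(¬p → ¬q) there: 1:T, 2:F, 3:F. ✓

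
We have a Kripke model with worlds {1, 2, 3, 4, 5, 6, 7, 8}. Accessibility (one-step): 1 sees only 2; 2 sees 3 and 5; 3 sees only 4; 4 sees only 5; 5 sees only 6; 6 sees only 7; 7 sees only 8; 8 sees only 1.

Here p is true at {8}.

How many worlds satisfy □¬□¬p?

1: successors {2}; ¬□¬p there: 2:F. ✗
2: successors {3, 5}; ¬□¬p there: 3:F, 5:F. ✗
3: successors {4}; ¬□¬p there: 4:F. ✗
4: successors {5}; ¬□¬p there: 5:F. ✗
5: successors {6}; ¬□¬p there: 6:F. ✗
6: successors {7}; ¬□¬p there: 7:T. ✓
7: successors {8}; ¬□¬p there: 8:F. ✗
8: successors {1}; ¬□¬p there: 1:F. ✗
Satisfying worlds: {6}.

1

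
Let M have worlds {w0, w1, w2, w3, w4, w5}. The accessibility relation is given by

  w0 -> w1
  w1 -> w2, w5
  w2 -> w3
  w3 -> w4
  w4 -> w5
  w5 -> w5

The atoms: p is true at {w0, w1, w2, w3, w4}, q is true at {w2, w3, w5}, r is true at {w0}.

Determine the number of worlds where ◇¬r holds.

6

w0: successors {w1}; ¬r there: w1:T. ✓
w1: successors {w2, w5}; ¬r there: w2:T, w5:T. ✓
w2: successors {w3}; ¬r there: w3:T. ✓
w3: successors {w4}; ¬r there: w4:T. ✓
w4: successors {w5}; ¬r there: w5:T. ✓
w5: successors {w5}; ¬r there: w5:T. ✓
Satisfying worlds: {w0, w1, w2, w3, w4, w5}.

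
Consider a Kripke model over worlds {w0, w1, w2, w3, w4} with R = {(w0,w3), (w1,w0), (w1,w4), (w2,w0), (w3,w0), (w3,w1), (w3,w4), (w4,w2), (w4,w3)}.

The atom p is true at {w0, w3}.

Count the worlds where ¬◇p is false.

5

w0: ◇p is T. ✗
w1: ◇p is T. ✗
w2: ◇p is T. ✗
w3: ◇p is T. ✗
w4: ◇p is T. ✗
Satisfying worlds: ∅.
So ¬◇p fails at the other 5 worlds.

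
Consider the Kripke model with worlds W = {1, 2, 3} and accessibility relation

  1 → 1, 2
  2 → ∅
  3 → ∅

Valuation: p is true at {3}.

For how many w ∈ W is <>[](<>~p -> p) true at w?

1: successors {1, 2}; [](<>~p -> p) there: 1:F, 2:T. ✓
2: no successors, so <>[](<>~p -> p) fails. ✗
3: no successors, so <>[](<>~p -> p) fails. ✗
Satisfying worlds: {1}.

1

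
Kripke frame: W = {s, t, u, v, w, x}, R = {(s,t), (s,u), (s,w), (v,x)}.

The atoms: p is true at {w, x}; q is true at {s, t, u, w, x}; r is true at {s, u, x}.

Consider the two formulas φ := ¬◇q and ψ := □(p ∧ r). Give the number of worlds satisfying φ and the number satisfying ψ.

For ¬◇q:
s: ◇q is T. ✗
t: ◇q is F. ✓
u: ◇q is F. ✓
v: ◇q is T. ✗
w: ◇q is F. ✓
x: ◇q is F. ✓
— 4 worlds.
For □(p ∧ r):
s: successors {t, u, w}; p ∧ r there: t:F, u:F, w:F. ✗
t: no successors, so □(p ∧ r) holds vacuously. ✓
u: no successors, so □(p ∧ r) holds vacuously. ✓
v: successors {x}; p ∧ r there: x:T. ✓
w: no successors, so □(p ∧ r) holds vacuously. ✓
x: no successors, so □(p ∧ r) holds vacuously. ✓
— 5 worlds.

4 and 5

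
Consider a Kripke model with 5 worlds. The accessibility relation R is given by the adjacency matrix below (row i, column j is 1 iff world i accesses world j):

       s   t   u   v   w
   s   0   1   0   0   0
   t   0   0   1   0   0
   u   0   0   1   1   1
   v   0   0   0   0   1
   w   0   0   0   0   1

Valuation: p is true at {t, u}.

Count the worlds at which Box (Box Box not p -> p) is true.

s: successors {t}; Box Box not p -> p there: t:T. ✓
t: successors {u}; Box Box not p -> p there: u:T. ✓
u: successors {u, v, w}; Box Box not p -> p there: u:T, v:F, w:F. ✗
v: successors {w}; Box Box not p -> p there: w:F. ✗
w: successors {w}; Box Box not p -> p there: w:F. ✗
Satisfying worlds: {s, t}.

2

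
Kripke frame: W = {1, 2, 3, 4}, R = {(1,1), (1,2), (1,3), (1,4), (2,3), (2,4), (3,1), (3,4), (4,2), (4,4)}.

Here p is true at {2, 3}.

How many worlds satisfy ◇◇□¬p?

1: successors {1, 2, 3, 4}; ◇□¬p there: 1:T, 2:T, 3:F, 4:F. ✓
2: successors {3, 4}; ◇□¬p there: 3:F, 4:F. ✗
3: successors {1, 4}; ◇□¬p there: 1:T, 4:F. ✓
4: successors {2, 4}; ◇□¬p there: 2:T, 4:F. ✓
Satisfying worlds: {1, 3, 4}.

3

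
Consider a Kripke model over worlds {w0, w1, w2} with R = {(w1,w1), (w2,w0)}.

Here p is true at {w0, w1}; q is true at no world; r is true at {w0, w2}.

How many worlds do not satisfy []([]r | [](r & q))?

w0: no successors, so []([]r | [](r & q)) holds vacuously. ✓
w1: successors {w1}; []r | [](r & q) there: w1:F. ✗
w2: successors {w0}; []r | [](r & q) there: w0:T. ✓
Satisfying worlds: {w0, w2}.
So []([]r | [](r & q)) fails at the other 1 world.

1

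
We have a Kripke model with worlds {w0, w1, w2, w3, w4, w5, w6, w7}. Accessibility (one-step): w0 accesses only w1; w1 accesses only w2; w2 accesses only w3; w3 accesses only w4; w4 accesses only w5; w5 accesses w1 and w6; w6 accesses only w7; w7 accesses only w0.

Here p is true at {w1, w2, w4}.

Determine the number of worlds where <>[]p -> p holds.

w0: <>[]p is T, p is F. ✗
w1: <>[]p is F, p is T. ✓
w2: <>[]p is T, p is T. ✓
w3: <>[]p is F, p is F. ✓
w4: <>[]p is F, p is T. ✓
w5: <>[]p is T, p is F. ✗
w6: <>[]p is F, p is F. ✓
w7: <>[]p is T, p is F. ✗
Satisfying worlds: {w1, w2, w3, w4, w6}.

5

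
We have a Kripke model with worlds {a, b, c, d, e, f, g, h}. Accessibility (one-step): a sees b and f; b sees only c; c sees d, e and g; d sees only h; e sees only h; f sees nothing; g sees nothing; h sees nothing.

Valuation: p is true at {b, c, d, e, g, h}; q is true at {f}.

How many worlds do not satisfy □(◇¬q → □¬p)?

a: successors {b, f}; ◇¬q → □¬p there: b:F, f:T. ✗
b: successors {c}; ◇¬q → □¬p there: c:F. ✗
c: successors {d, e, g}; ◇¬q → □¬p there: d:F, e:F, g:T. ✗
d: successors {h}; ◇¬q → □¬p there: h:T. ✓
e: successors {h}; ◇¬q → □¬p there: h:T. ✓
f: no successors, so □(◇¬q → □¬p) holds vacuously. ✓
g: no successors, so □(◇¬q → □¬p) holds vacuously. ✓
h: no successors, so □(◇¬q → □¬p) holds vacuously. ✓
Satisfying worlds: {d, e, f, g, h}.
So □(◇¬q → □¬p) fails at the other 3 worlds.

3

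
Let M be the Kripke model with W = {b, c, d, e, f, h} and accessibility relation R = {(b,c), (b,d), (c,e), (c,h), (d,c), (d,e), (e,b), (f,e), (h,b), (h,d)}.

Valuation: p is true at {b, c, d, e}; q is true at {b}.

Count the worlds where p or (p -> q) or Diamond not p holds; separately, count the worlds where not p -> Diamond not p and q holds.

For p or (p -> q) or Diamond not p:
b: p or (p -> q) is T, Diamond not p is F. ✓
c: p or (p -> q) is T, Diamond not p is T. ✓
d: p or (p -> q) is T, Diamond not p is F. ✓
e: p or (p -> q) is T, Diamond not p is F. ✓
f: p or (p -> q) is T, Diamond not p is F. ✓
h: p or (p -> q) is T, Diamond not p is F. ✓
— 6 worlds.
For not p -> Diamond not p and q:
b: not p is F, Diamond not p and q is F. ✓
c: not p is F, Diamond not p and q is F. ✓
d: not p is F, Diamond not p and q is F. ✓
e: not p is F, Diamond not p and q is F. ✓
f: not p is T, Diamond not p and q is F. ✗
h: not p is T, Diamond not p and q is F. ✗
— 4 worlds.

6 and 4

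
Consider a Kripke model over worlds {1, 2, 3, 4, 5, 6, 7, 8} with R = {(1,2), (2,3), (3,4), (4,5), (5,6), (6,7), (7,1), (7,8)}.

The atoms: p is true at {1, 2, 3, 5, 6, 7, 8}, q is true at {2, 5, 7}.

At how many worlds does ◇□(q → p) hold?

1: successors {2}; □(q → p) there: 2:T. ✓
2: successors {3}; □(q → p) there: 3:T. ✓
3: successors {4}; □(q → p) there: 4:T. ✓
4: successors {5}; □(q → p) there: 5:T. ✓
5: successors {6}; □(q → p) there: 6:T. ✓
6: successors {7}; □(q → p) there: 7:T. ✓
7: successors {1, 8}; □(q → p) there: 1:T, 8:T. ✓
8: no successors, so ◇□(q → p) fails. ✗
Satisfying worlds: {1, 2, 3, 4, 5, 6, 7}.

7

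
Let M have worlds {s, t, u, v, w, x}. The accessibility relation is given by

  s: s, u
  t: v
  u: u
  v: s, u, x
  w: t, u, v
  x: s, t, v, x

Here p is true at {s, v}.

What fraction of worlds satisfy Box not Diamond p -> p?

s: Box not Diamond p is F, p is T. ✓
t: Box not Diamond p is F, p is F. ✓
u: Box not Diamond p is T, p is F. ✗
v: Box not Diamond p is F, p is T. ✓
w: Box not Diamond p is F, p is F. ✓
x: Box not Diamond p is F, p is F. ✓
That's 5 of 6 worlds, so 5/6.

5/6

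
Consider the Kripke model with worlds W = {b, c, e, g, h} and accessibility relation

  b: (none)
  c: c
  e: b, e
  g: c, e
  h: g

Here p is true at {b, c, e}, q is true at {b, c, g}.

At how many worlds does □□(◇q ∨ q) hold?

5

b: no successors, so □□(◇q ∨ q) holds vacuously. ✓
c: successors {c}; □(◇q ∨ q) there: c:T. ✓
e: successors {b, e}; □(◇q ∨ q) there: b:T, e:T. ✓
g: successors {c, e}; □(◇q ∨ q) there: c:T, e:T. ✓
h: successors {g}; □(◇q ∨ q) there: g:T. ✓
Satisfying worlds: {b, c, e, g, h}.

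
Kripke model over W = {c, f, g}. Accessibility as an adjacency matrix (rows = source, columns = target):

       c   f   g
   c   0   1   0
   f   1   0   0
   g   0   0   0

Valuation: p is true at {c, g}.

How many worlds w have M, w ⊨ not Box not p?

c: Box not p is T. ✗
f: Box not p is F. ✓
g: Box not p is T. ✗
Satisfying worlds: {f}.

1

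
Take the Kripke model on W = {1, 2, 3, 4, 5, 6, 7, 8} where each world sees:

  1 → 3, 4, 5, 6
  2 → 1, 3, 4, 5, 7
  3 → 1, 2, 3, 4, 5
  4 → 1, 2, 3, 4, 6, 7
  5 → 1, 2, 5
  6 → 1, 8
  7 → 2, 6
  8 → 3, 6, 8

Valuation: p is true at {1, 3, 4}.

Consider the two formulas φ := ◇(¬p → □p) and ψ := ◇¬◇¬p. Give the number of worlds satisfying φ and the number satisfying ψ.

7 and 0

For ◇(¬p → □p):
1: successors {3, 4, 5, 6}; ¬p → □p there: 3:T, 4:T, 5:F, 6:F. ✓
2: successors {1, 3, 4, 5, 7}; ¬p → □p there: 1:T, 3:T, 4:T, 5:F, 7:F. ✓
3: successors {1, 2, 3, 4, 5}; ¬p → □p there: 1:T, 2:F, 3:T, 4:T, 5:F. ✓
4: successors {1, 2, 3, 4, 6, 7}; ¬p → □p there: 1:T, 2:F, 3:T, 4:T, 6:F, 7:F. ✓
5: successors {1, 2, 5}; ¬p → □p there: 1:T, 2:F, 5:F. ✓
6: successors {1, 8}; ¬p → □p there: 1:T, 8:F. ✓
7: successors {2, 6}; ¬p → □p there: 2:F, 6:F. ✗
8: successors {3, 6, 8}; ¬p → □p there: 3:T, 6:F, 8:F. ✓
— 7 worlds.
For ◇¬◇¬p:
1: successors {3, 4, 5, 6}; ¬◇¬p there: 3:F, 4:F, 5:F, 6:F. ✗
2: successors {1, 3, 4, 5, 7}; ¬◇¬p there: 1:F, 3:F, 4:F, 5:F, 7:F. ✗
3: successors {1, 2, 3, 4, 5}; ¬◇¬p there: 1:F, 2:F, 3:F, 4:F, 5:F. ✗
4: successors {1, 2, 3, 4, 6, 7}; ¬◇¬p there: 1:F, 2:F, 3:F, 4:F, 6:F, 7:F. ✗
5: successors {1, 2, 5}; ¬◇¬p there: 1:F, 2:F, 5:F. ✗
6: successors {1, 8}; ¬◇¬p there: 1:F, 8:F. ✗
7: successors {2, 6}; ¬◇¬p there: 2:F, 6:F. ✗
8: successors {3, 6, 8}; ¬◇¬p there: 3:F, 6:F, 8:F. ✗
— 0 worlds.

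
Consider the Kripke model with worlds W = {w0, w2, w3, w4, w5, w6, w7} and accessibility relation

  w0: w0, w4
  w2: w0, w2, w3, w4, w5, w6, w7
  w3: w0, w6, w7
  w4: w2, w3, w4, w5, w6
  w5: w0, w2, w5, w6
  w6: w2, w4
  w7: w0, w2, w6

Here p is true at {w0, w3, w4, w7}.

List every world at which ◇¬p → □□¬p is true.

w0: ◇¬p is F, □□¬p is F. ✓
w2: ◇¬p is T, □□¬p is F. ✗
w3: ◇¬p is T, □□¬p is F. ✗
w4: ◇¬p is T, □□¬p is F. ✗
w5: ◇¬p is T, □□¬p is F. ✗
w6: ◇¬p is T, □□¬p is F. ✗
w7: ◇¬p is T, □□¬p is F. ✗

{w0}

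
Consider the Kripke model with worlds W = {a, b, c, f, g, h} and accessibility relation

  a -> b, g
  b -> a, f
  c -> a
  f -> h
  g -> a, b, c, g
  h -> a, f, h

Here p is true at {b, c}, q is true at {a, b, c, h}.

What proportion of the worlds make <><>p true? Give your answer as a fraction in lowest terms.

a: successors {b, g}; <>p there: b:F, g:T. ✓
b: successors {a, f}; <>p there: a:T, f:F. ✓
c: successors {a}; <>p there: a:T. ✓
f: successors {h}; <>p there: h:F. ✗
g: successors {a, b, c, g}; <>p there: a:T, b:F, c:F, g:T. ✓
h: successors {a, f, h}; <>p there: a:T, f:F, h:F. ✓
That's 5 of 6 worlds, so 5/6.

5/6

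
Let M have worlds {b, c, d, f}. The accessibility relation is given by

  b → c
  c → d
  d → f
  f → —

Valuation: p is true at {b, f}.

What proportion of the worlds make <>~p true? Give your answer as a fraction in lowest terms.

1/2

b: successors {c}; ~p there: c:T. ✓
c: successors {d}; ~p there: d:T. ✓
d: successors {f}; ~p there: f:F. ✗
f: no successors, so <>~p fails. ✗
That's 2 of 4 worlds, so 2/4 = 1/2.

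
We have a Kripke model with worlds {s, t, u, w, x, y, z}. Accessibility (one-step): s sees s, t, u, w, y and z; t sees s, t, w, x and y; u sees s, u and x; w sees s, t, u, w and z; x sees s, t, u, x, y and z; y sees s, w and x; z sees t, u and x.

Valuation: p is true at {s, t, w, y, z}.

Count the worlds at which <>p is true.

7

s: successors {s, t, u, w, y, z}; p there: s:T, t:T, u:F, w:T, y:T, z:T. ✓
t: successors {s, t, w, x, y}; p there: s:T, t:T, w:T, x:F, y:T. ✓
u: successors {s, u, x}; p there: s:T, u:F, x:F. ✓
w: successors {s, t, u, w, z}; p there: s:T, t:T, u:F, w:T, z:T. ✓
x: successors {s, t, u, x, y, z}; p there: s:T, t:T, u:F, x:F, y:T, z:T. ✓
y: successors {s, w, x}; p there: s:T, w:T, x:F. ✓
z: successors {t, u, x}; p there: t:T, u:F, x:F. ✓
Satisfying worlds: {s, t, u, w, x, y, z}.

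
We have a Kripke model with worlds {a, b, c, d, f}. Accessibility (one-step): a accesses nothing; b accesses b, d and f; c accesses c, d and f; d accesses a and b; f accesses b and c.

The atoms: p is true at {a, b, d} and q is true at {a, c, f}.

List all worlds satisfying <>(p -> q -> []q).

a: no successors, so <>(p -> q -> []q) fails. ✗
b: successors {b, d, f}; p -> q -> []q there: b:T, d:T, f:T. ✓
c: successors {c, d, f}; p -> q -> []q there: c:T, d:T, f:T. ✓
d: successors {a, b}; p -> q -> []q there: a:T, b:T. ✓
f: successors {b, c}; p -> q -> []q there: b:T, c:T. ✓

{b, c, d, f}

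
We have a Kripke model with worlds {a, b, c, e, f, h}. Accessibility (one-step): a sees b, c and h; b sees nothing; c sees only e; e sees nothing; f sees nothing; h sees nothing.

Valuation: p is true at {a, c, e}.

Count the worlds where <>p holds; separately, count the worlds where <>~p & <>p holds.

2 and 1

For <>p:
a: successors {b, c, h}; p there: b:F, c:T, h:F. ✓
b: no successors, so <>p fails. ✗
c: successors {e}; p there: e:T. ✓
e: no successors, so <>p fails. ✗
f: no successors, so <>p fails. ✗
h: no successors, so <>p fails. ✗
— 2 worlds.
For <>~p & <>p:
a: <>~p is T, <>p is T. ✓
b: <>~p is F, <>p is F. ✗
c: <>~p is F, <>p is T. ✗
e: <>~p is F, <>p is F. ✗
f: <>~p is F, <>p is F. ✗
h: <>~p is F, <>p is F. ✗
— 1 world.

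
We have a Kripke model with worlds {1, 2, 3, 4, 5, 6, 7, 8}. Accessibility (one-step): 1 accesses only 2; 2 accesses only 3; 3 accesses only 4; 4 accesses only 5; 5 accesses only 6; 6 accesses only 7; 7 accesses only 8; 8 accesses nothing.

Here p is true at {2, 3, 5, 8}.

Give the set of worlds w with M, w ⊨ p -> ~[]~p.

1: p is F, ~[]~p is T. ✓
2: p is T, ~[]~p is T. ✓
3: p is T, ~[]~p is F. ✗
4: p is F, ~[]~p is T. ✓
5: p is T, ~[]~p is F. ✗
6: p is F, ~[]~p is F. ✓
7: p is F, ~[]~p is T. ✓
8: p is T, ~[]~p is F. ✗

{1, 2, 4, 6, 7}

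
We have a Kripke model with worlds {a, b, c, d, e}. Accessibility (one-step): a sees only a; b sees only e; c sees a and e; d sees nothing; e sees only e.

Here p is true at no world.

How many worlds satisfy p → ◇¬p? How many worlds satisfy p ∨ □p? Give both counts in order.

5 and 1

For p → ◇¬p:
a: p is F, ◇¬p is T. ✓
b: p is F, ◇¬p is T. ✓
c: p is F, ◇¬p is T. ✓
d: p is F, ◇¬p is F. ✓
e: p is F, ◇¬p is T. ✓
— 5 worlds.
For p ∨ □p:
a: p is F, □p is F. ✗
b: p is F, □p is F. ✗
c: p is F, □p is F. ✗
d: p is F, □p is T. ✓
e: p is F, □p is F. ✗
— 1 world.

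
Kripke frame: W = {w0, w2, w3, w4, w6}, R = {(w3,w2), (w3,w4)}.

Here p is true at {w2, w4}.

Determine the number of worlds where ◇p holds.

1

w0: no successors, so ◇p fails. ✗
w2: no successors, so ◇p fails. ✗
w3: successors {w2, w4}; p there: w2:T, w4:T. ✓
w4: no successors, so ◇p fails. ✗
w6: no successors, so ◇p fails. ✗
Satisfying worlds: {w3}.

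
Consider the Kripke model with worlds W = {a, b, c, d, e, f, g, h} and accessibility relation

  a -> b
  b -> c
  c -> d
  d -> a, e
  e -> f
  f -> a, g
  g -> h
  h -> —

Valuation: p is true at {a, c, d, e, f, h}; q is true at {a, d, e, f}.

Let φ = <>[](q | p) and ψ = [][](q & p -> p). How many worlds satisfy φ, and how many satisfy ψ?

6 and 8

For <>[](q | p):
a: successors {b}; [](q | p) there: b:T. ✓
b: successors {c}; [](q | p) there: c:T. ✓
c: successors {d}; [](q | p) there: d:T. ✓
d: successors {a, e}; [](q | p) there: a:F, e:T. ✓
e: successors {f}; [](q | p) there: f:F. ✗
f: successors {a, g}; [](q | p) there: a:F, g:T. ✓
g: successors {h}; [](q | p) there: h:T. ✓
h: no successors, so <>[](q | p) fails. ✗
— 6 worlds.
For [][](q & p -> p):
a: successors {b}; [](q & p -> p) there: b:T. ✓
b: successors {c}; [](q & p -> p) there: c:T. ✓
c: successors {d}; [](q & p -> p) there: d:T. ✓
d: successors {a, e}; [](q & p -> p) there: a:T, e:T. ✓
e: successors {f}; [](q & p -> p) there: f:T. ✓
f: successors {a, g}; [](q & p -> p) there: a:T, g:T. ✓
g: successors {h}; [](q & p -> p) there: h:T. ✓
h: no successors, so [][](q & p -> p) holds vacuously. ✓
— 8 worlds.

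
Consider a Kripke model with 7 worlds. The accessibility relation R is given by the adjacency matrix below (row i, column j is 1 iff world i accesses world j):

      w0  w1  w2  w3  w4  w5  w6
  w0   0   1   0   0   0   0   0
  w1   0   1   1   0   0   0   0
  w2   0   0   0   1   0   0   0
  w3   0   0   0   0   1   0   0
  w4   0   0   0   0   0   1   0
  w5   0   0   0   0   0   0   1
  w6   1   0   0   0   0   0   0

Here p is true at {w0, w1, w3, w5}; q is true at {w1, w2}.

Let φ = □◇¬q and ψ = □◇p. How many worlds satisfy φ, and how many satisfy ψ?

4 and 5

For □◇¬q:
w0: successors {w1}; ◇¬q there: w1:F. ✗
w1: successors {w1, w2}; ◇¬q there: w1:F, w2:T. ✗
w2: successors {w3}; ◇¬q there: w3:T. ✓
w3: successors {w4}; ◇¬q there: w4:T. ✓
w4: successors {w5}; ◇¬q there: w5:T. ✓
w5: successors {w6}; ◇¬q there: w6:T. ✓
w6: successors {w0}; ◇¬q there: w0:F. ✗
— 4 worlds.
For □◇p:
w0: successors {w1}; ◇p there: w1:T. ✓
w1: successors {w1, w2}; ◇p there: w1:T, w2:T. ✓
w2: successors {w3}; ◇p there: w3:F. ✗
w3: successors {w4}; ◇p there: w4:T. ✓
w4: successors {w5}; ◇p there: w5:F. ✗
w5: successors {w6}; ◇p there: w6:T. ✓
w6: successors {w0}; ◇p there: w0:T. ✓
— 5 worlds.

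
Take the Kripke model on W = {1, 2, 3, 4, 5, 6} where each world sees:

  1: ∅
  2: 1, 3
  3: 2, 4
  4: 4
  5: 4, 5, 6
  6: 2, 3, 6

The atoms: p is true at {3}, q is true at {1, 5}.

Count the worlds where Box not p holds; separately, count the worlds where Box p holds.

4 and 1

For Box not p:
1: no successors, so Box not p holds vacuously. ✓
2: successors {1, 3}; not p there: 1:T, 3:F. ✗
3: successors {2, 4}; not p there: 2:T, 4:T. ✓
4: successors {4}; not p there: 4:T. ✓
5: successors {4, 5, 6}; not p there: 4:T, 5:T, 6:T. ✓
6: successors {2, 3, 6}; not p there: 2:T, 3:F, 6:T. ✗
— 4 worlds.
For Box p:
1: no successors, so Box p holds vacuously. ✓
2: successors {1, 3}; p there: 1:F, 3:T. ✗
3: successors {2, 4}; p there: 2:F, 4:F. ✗
4: successors {4}; p there: 4:F. ✗
5: successors {4, 5, 6}; p there: 4:F, 5:F, 6:F. ✗
6: successors {2, 3, 6}; p there: 2:F, 3:T, 6:F. ✗
— 1 world.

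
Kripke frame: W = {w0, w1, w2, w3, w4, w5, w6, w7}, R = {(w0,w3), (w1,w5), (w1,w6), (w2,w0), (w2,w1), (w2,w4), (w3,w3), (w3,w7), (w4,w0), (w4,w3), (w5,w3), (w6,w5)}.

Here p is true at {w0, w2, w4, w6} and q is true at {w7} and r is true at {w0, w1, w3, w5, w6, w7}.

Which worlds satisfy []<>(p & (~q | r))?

{w7}

w0: successors {w3}; <>(p & (~q | r)) there: w3:F. ✗
w1: successors {w5, w6}; <>(p & (~q | r)) there: w5:F, w6:F. ✗
w2: successors {w0, w1, w4}; <>(p & (~q | r)) there: w0:F, w1:T, w4:T. ✗
w3: successors {w3, w7}; <>(p & (~q | r)) there: w3:F, w7:F. ✗
w4: successors {w0, w3}; <>(p & (~q | r)) there: w0:F, w3:F. ✗
w5: successors {w3}; <>(p & (~q | r)) there: w3:F. ✗
w6: successors {w5}; <>(p & (~q | r)) there: w5:F. ✗
w7: no successors, so []<>(p & (~q | r)) holds vacuously. ✓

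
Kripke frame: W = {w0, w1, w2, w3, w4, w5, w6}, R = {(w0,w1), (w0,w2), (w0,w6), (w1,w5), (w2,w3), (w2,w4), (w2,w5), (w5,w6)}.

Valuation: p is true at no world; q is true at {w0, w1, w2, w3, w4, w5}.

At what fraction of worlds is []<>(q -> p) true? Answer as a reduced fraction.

w0: successors {w1, w2, w6}; <>(q -> p) there: w1:F, w2:F, w6:F. ✗
w1: successors {w5}; <>(q -> p) there: w5:T. ✓
w2: successors {w3, w4, w5}; <>(q -> p) there: w3:F, w4:F, w5:T. ✗
w3: no successors, so []<>(q -> p) holds vacuously. ✓
w4: no successors, so []<>(q -> p) holds vacuously. ✓
w5: successors {w6}; <>(q -> p) there: w6:F. ✗
w6: no successors, so []<>(q -> p) holds vacuously. ✓
That's 4 of 7 worlds, so 4/7.

4/7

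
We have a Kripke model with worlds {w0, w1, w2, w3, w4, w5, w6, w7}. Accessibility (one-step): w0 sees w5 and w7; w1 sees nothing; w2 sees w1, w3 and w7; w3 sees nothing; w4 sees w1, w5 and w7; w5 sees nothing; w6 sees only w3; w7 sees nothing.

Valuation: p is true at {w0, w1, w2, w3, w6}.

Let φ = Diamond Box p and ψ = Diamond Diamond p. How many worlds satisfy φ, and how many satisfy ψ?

4 and 0

For Diamond Box p:
w0: successors {w5, w7}; Box p there: w5:T, w7:T. ✓
w1: no successors, so Diamond Box p fails. ✗
w2: successors {w1, w3, w7}; Box p there: w1:T, w3:T, w7:T. ✓
w3: no successors, so Diamond Box p fails. ✗
w4: successors {w1, w5, w7}; Box p there: w1:T, w5:T, w7:T. ✓
w5: no successors, so Diamond Box p fails. ✗
w6: successors {w3}; Box p there: w3:T. ✓
w7: no successors, so Diamond Box p fails. ✗
— 4 worlds.
For Diamond Diamond p:
w0: successors {w5, w7}; Diamond p there: w5:F, w7:F. ✗
w1: no successors, so Diamond Diamond p fails. ✗
w2: successors {w1, w3, w7}; Diamond p there: w1:F, w3:F, w7:F. ✗
w3: no successors, so Diamond Diamond p fails. ✗
w4: successors {w1, w5, w7}; Diamond p there: w1:F, w5:F, w7:F. ✗
w5: no successors, so Diamond Diamond p fails. ✗
w6: successors {w3}; Diamond p there: w3:F. ✗
w7: no successors, so Diamond Diamond p fails. ✗
— 0 worlds.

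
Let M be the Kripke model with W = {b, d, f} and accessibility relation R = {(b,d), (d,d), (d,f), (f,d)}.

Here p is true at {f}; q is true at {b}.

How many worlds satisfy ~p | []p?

2

b: ~p is T, []p is F. ✓
d: ~p is T, []p is F. ✓
f: ~p is F, []p is F. ✗
Satisfying worlds: {b, d}.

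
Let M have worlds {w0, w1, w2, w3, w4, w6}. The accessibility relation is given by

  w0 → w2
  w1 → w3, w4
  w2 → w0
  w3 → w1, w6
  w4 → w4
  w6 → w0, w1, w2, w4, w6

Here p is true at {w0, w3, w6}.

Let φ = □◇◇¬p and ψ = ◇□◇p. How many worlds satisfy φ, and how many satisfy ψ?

4 and 3

For □◇◇¬p:
w0: successors {w2}; ◇◇¬p there: w2:T. ✓
w1: successors {w3, w4}; ◇◇¬p there: w3:T, w4:T. ✓
w2: successors {w0}; ◇◇¬p there: w0:F. ✗
w3: successors {w1, w6}; ◇◇¬p there: w1:T, w6:T. ✓
w4: successors {w4}; ◇◇¬p there: w4:T. ✓
w6: successors {w0, w1, w2, w4, w6}; ◇◇¬p there: w0:F, w1:T, w2:T, w4:T, w6:T. ✗
— 4 worlds.
For ◇□◇p:
w0: successors {w2}; □◇p there: w2:F. ✗
w1: successors {w3, w4}; □◇p there: w3:T, w4:F. ✓
w2: successors {w0}; □◇p there: w0:T. ✓
w3: successors {w1, w6}; □◇p there: w1:F, w6:F. ✗
w4: successors {w4}; □◇p there: w4:F. ✗
w6: successors {w0, w1, w2, w4, w6}; □◇p there: w0:T, w1:F, w2:F, w4:F, w6:F. ✓
— 3 worlds.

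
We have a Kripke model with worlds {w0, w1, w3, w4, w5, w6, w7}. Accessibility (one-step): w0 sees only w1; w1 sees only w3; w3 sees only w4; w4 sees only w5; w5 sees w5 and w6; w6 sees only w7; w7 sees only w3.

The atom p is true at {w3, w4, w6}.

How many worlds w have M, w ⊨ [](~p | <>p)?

w0: successors {w1}; ~p | <>p there: w1:T. ✓
w1: successors {w3}; ~p | <>p there: w3:T. ✓
w3: successors {w4}; ~p | <>p there: w4:F. ✗
w4: successors {w5}; ~p | <>p there: w5:T. ✓
w5: successors {w5, w6}; ~p | <>p there: w5:T, w6:F. ✗
w6: successors {w7}; ~p | <>p there: w7:T. ✓
w7: successors {w3}; ~p | <>p there: w3:T. ✓
Satisfying worlds: {w0, w1, w4, w6, w7}.

5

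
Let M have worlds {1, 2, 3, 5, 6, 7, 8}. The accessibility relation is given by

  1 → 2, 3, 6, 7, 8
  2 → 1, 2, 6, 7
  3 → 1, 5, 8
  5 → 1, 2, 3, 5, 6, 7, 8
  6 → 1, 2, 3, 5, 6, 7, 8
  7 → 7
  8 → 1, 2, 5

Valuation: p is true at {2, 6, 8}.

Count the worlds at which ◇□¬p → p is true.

1: ◇□¬p is T, p is F. ✗
2: ◇□¬p is T, p is T. ✓
3: ◇□¬p is F, p is F. ✓
5: ◇□¬p is T, p is F. ✗
6: ◇□¬p is T, p is T. ✓
7: ◇□¬p is T, p is F. ✗
8: ◇□¬p is F, p is T. ✓
Satisfying worlds: {2, 3, 6, 8}.

4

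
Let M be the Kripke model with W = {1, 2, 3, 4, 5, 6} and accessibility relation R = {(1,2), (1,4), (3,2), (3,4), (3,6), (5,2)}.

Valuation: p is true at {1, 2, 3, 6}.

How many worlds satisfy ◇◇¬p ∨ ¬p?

2

1: ◇◇¬p is F, ¬p is F. ✗
2: ◇◇¬p is F, ¬p is F. ✗
3: ◇◇¬p is F, ¬p is F. ✗
4: ◇◇¬p is F, ¬p is T. ✓
5: ◇◇¬p is F, ¬p is T. ✓
6: ◇◇¬p is F, ¬p is F. ✗
Satisfying worlds: {4, 5}.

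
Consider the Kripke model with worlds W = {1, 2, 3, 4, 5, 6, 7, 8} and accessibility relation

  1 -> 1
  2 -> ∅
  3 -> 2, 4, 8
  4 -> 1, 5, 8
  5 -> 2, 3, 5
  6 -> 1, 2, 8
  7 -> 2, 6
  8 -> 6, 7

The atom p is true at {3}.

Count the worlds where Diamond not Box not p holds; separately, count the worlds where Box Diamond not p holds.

For Diamond not Box not p:
1: successors {1}; not Box not p there: 1:F. ✗
2: no successors, so Diamond not Box not p fails. ✗
3: successors {2, 4, 8}; not Box not p there: 2:F, 4:F, 8:F. ✗
4: successors {1, 5, 8}; not Box not p there: 1:F, 5:T, 8:F. ✓
5: successors {2, 3, 5}; not Box not p there: 2:F, 3:F, 5:T. ✓
6: successors {1, 2, 8}; not Box not p there: 1:F, 2:F, 8:F. ✗
7: successors {2, 6}; not Box not p there: 2:F, 6:F. ✗
8: successors {6, 7}; not Box not p there: 6:F, 7:F. ✗
— 2 worlds.
For Box Diamond not p:
1: successors {1}; Diamond not p there: 1:T. ✓
2: no successors, so Box Diamond not p holds vacuously. ✓
3: successors {2, 4, 8}; Diamond not p there: 2:F, 4:T, 8:T. ✗
4: successors {1, 5, 8}; Diamond not p there: 1:T, 5:T, 8:T. ✓
5: successors {2, 3, 5}; Diamond not p there: 2:F, 3:T, 5:T. ✗
6: successors {1, 2, 8}; Diamond not p there: 1:T, 2:F, 8:T. ✗
7: successors {2, 6}; Diamond not p there: 2:F, 6:T. ✗
8: successors {6, 7}; Diamond not p there: 6:T, 7:T. ✓
— 4 worlds.

2 and 4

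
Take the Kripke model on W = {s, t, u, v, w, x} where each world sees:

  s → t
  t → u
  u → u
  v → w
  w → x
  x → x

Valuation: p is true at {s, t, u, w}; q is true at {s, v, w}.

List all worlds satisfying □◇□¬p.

s: successors {t}; ◇□¬p there: t:F. ✗
t: successors {u}; ◇□¬p there: u:F. ✗
u: successors {u}; ◇□¬p there: u:F. ✗
v: successors {w}; ◇□¬p there: w:T. ✓
w: successors {x}; ◇□¬p there: x:T. ✓
x: successors {x}; ◇□¬p there: x:T. ✓

{v, w, x}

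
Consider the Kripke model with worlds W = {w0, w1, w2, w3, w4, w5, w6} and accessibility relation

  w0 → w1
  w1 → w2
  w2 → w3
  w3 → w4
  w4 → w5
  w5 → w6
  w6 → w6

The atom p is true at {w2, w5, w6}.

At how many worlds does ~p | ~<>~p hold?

w0: ~p is T, ~<>~p is F. ✓
w1: ~p is T, ~<>~p is T. ✓
w2: ~p is F, ~<>~p is F. ✗
w3: ~p is T, ~<>~p is F. ✓
w4: ~p is T, ~<>~p is T. ✓
w5: ~p is F, ~<>~p is T. ✓
w6: ~p is F, ~<>~p is T. ✓
Satisfying worlds: {w0, w1, w3, w4, w5, w6}.

6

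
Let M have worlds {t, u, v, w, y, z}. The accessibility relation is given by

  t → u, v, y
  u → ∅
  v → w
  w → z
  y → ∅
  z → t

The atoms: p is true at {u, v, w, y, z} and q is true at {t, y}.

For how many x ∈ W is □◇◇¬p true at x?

3

t: successors {u, v, y}; ◇◇¬p there: u:F, v:F, y:F. ✗
u: no successors, so □◇◇¬p holds vacuously. ✓
v: successors {w}; ◇◇¬p there: w:T. ✓
w: successors {z}; ◇◇¬p there: z:F. ✗
y: no successors, so □◇◇¬p holds vacuously. ✓
z: successors {t}; ◇◇¬p there: t:F. ✗
Satisfying worlds: {u, v, y}.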